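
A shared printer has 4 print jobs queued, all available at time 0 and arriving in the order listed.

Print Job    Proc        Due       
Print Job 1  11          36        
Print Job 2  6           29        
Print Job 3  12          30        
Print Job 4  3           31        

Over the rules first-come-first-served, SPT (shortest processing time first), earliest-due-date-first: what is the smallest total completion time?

64

FIFO (arrival order): Print Job 1 Print Job 2 Print Job 3 Print Job 4.
Print Job 1: 0→11
Print Job 2: 11→17
Print Job 3: 17→29
Print Job 4: 29→32
Sum = 11+17+29+32 = 89.
SPT (increasing processing time): Print Job 4 Print Job 2 Print Job 1 Print Job 3.
Print Job 4: 0→3
Print Job 2: 3→9
Print Job 1: 9→20
Print Job 3: 20→32
Sum = 3+9+20+32 = 64.
EDD (increasing due date): Print Job 2 Print Job 3 Print Job 4 Print Job 1.
Print Job 2: 0→6
Print Job 3: 6→18
Print Job 4: 18→21
Print Job 1: 21→32
Sum = 6+18+21+32 = 77.
FIFO 89, SPT 64, EDD 77 → minimum 64.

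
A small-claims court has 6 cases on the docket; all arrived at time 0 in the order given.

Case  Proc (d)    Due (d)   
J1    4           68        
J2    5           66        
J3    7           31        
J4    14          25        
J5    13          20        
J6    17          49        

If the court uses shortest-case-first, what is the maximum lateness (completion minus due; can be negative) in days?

18

SPT (increasing processing time): J1 J2 J3 J5 J4 J6.
J1: 0→4, due 68, lateness -64
J2: 4→9, due 66, lateness -57
J3: 9→16, due 31, lateness -15
J5: 16→29, due 20, lateness 9
J4: 29→43, due 25, lateness 18
J6: 43→60, due 49, lateness 11
Maximum = 18.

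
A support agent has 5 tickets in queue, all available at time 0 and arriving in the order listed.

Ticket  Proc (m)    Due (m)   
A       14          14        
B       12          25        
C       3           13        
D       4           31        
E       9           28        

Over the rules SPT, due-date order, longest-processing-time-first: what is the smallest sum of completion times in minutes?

SPT (increasing processing time): C D E B A.
C: 0→3
D: 3→7
E: 7→16
B: 16→28
A: 28→42
Sum = 3+7+16+28+42 = 96.
EDD (increasing due date): C A B E D.
C: 0→3
A: 3→17
B: 17→29
E: 29→38
D: 38→42
Sum = 3+17+29+38+42 = 129.
LPT (decreasing processing time): A B E D C.
A: 0→14
B: 14→26
E: 26→35
D: 35→39
C: 39→42
Sum = 14+26+35+39+42 = 156.
SPT 96, EDD 129, LPT 156 → minimum 96.

96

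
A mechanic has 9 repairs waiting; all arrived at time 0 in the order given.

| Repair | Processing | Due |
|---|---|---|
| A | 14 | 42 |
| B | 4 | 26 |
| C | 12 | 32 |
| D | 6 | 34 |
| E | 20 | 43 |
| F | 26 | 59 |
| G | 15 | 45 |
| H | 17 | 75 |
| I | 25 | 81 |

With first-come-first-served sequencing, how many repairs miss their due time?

FIFO (arrival order): A B C D E F G H I.
A: 0→14, due 42, tardiness 0
B: 14→18, due 26, tardiness 0
C: 18→30, due 32, tardiness 0
D: 30→36, due 34, tardiness 2
E: 36→56, due 43, tardiness 13
F: 56→82, due 59, tardiness 23
G: 82→97, due 45, tardiness 52
H: 97→114, due 75, tardiness 39
I: 114→139, due 81, tardiness 58
Late repairs: 6.

6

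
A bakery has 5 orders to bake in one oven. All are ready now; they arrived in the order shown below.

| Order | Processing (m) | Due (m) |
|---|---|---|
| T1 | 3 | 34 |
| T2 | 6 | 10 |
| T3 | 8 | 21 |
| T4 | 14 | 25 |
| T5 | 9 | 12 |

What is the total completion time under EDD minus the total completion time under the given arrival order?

EDD (increasing due date): T2 T5 T3 T4 T1.
T2: 0→6
T5: 6→15
T3: 15→23
T4: 23→37
T1: 37→40
Sum = 6+15+23+37+40 = 121.
FIFO (arrival order): T1 T2 T3 T4 T5.
T1: 0→3
T2: 3→9
T3: 9→17
T4: 17→31
T5: 31→40
Sum = 3+9+17+31+40 = 100.
Difference = 121 − 100 = 21.

21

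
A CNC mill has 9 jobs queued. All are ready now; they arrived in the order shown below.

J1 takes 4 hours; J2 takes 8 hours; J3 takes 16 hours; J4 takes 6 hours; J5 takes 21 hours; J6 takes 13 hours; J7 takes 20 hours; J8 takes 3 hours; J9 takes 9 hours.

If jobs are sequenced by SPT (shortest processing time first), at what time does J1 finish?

7

SPT (increasing processing time): J8 J1 J4 J2 J9 J6 J3 J7 J5.
J8: 0→3
J1: 3→7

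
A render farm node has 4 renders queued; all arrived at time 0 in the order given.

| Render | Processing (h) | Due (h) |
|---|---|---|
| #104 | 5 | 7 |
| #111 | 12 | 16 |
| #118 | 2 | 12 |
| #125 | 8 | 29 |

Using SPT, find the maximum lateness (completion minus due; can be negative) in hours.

11

SPT (increasing processing time): #118 #104 #125 #111.
#118: 0→2, due 12, lateness -10
#104: 2→7, due 7, lateness 0
#125: 7→15, due 29, lateness -14
#111: 15→27, due 16, lateness 11
Maximum = 11.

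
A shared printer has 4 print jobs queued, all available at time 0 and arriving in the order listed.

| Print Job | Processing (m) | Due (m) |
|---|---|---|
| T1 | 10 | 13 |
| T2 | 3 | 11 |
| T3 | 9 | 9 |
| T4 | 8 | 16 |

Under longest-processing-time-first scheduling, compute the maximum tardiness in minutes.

LPT (decreasing processing time): T1 T3 T4 T2.
T1: 0→10, due 13, tardiness 0
T3: 10→19, due 9, tardiness 10
T4: 19→27, due 16, tardiness 11
T2: 27→30, due 11, tardiness 19
Maximum = 19.

19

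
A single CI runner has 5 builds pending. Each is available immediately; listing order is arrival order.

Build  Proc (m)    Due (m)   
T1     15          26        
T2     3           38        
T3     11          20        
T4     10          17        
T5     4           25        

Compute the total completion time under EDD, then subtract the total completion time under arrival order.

EDD (increasing due date): T4 T3 T5 T1 T2.
T4: 0→10
T3: 10→21
T5: 21→25
T1: 25→40
T2: 40→43
Sum = 10+21+25+40+43 = 139.
FIFO (arrival order): T1 T2 T3 T4 T5.
T1: 0→15
T2: 15→18
T3: 18→29
T4: 29→39
T5: 39→43
Sum = 15+18+29+39+43 = 144.
Difference = 139 − 144 = -5.

-5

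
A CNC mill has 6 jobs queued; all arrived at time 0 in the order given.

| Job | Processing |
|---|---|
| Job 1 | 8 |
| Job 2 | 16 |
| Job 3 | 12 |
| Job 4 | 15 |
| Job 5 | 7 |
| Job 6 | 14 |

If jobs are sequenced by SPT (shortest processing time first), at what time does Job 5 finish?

7

SPT (increasing processing time): Job 5 Job 1 Job 3 Job 6 Job 4 Job 2.
Job 5: 0→7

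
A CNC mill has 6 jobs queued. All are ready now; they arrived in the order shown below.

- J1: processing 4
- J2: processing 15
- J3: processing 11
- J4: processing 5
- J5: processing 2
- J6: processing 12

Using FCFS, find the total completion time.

FIFO (arrival order): J1 J2 J3 J4 J5 J6.
J1: 0→4
J2: 4→19
J3: 19→30
J4: 30→35
J5: 35→37
J6: 37→49
Sum = 4+19+30+35+37+49 = 174.

174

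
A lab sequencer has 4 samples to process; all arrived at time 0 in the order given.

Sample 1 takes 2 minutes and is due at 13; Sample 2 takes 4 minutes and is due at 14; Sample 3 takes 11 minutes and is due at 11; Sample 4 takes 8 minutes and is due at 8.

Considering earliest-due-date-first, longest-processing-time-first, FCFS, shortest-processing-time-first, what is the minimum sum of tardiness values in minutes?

EDD (increasing due date): Sample 4 Sample 3 Sample 1 Sample 2.
Sample 4: 0→8, due 8, tardiness 0
Sample 3: 8→19, due 11, tardiness 8
Sample 1: 19→21, due 13, tardiness 8
Sample 2: 21→25, due 14, tardiness 11
Sum = 0+8+8+11 = 27.
LPT (decreasing processing time): Sample 3 Sample 4 Sample 2 Sample 1.
Sample 3: 0→11, due 11, tardiness 0
Sample 4: 11→19, due 8, tardiness 11
Sample 2: 19→23, due 14, tardiness 9
Sample 1: 23→25, due 13, tardiness 12
Sum = 0+11+9+12 = 32.
FIFO (arrival order): Sample 1 Sample 2 Sample 3 Sample 4.
Sample 1: 0→2, due 13, tardiness 0
Sample 2: 2→6, due 14, tardiness 0
Sample 3: 6→17, due 11, tardiness 6
Sample 4: 17→25, due 8, tardiness 17
Sum = 0+0+6+17 = 23.
SPT (increasing processing time): Sample 1 Sample 2 Sample 4 Sample 3.
Sample 1: 0→2, due 13, tardiness 0
Sample 2: 2→6, due 14, tardiness 0
Sample 4: 6→14, due 8, tardiness 6
Sample 3: 14→25, due 11, tardiness 14
Sum = 0+0+6+14 = 20.
EDD 27, LPT 32, FIFO 23, SPT 20 → minimum 20.

20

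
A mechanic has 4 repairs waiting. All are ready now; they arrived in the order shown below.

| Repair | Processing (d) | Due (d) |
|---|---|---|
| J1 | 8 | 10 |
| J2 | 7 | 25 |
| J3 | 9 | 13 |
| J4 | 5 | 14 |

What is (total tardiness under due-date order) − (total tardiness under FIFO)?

EDD (increasing due date): J1 J3 J4 J2.
J1: 0→8, due 10, tardiness 0
J3: 8→17, due 13, tardiness 4
J4: 17→22, due 14, tardiness 8
J2: 22→29, due 25, tardiness 4
Sum = 0+4+8+4 = 16.
FIFO (arrival order): J1 J2 J3 J4.
J1: 0→8, due 10, tardiness 0
J2: 8→15, due 25, tardiness 0
J3: 15→24, due 13, tardiness 11
J4: 24→29, due 14, tardiness 15
Sum = 0+0+11+15 = 26.
Difference = 16 − 26 = -10.

-10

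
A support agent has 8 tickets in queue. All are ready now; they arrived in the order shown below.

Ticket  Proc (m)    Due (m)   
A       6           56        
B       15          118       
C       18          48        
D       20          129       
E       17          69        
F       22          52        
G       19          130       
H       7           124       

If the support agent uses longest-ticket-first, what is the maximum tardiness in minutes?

68

LPT (decreasing processing time): F D G C E B H A.
F: 0→22, due 52, tardiness 0
D: 22→42, due 129, tardiness 0
G: 42→61, due 130, tardiness 0
C: 61→79, due 48, tardiness 31
E: 79→96, due 69, tardiness 27
B: 96→111, due 118, tardiness 0
H: 111→118, due 124, tardiness 0
A: 118→124, due 56, tardiness 68
Maximum = 68.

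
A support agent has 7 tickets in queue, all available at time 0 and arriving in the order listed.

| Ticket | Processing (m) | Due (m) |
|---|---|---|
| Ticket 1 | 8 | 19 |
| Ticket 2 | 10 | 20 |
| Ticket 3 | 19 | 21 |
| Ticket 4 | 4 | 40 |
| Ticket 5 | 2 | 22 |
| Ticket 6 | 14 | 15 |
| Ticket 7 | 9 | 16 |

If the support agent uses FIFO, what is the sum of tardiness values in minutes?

130

FIFO (arrival order): Ticket 1 Ticket 2 Ticket 3 Ticket 4 Ticket 5 Ticket 6 Ticket 7.
Ticket 1: 0→8, due 19, tardiness 0
Ticket 2: 8→18, due 20, tardiness 0
Ticket 3: 18→37, due 21, tardiness 16
Ticket 4: 37→41, due 40, tardiness 1
Ticket 5: 41→43, due 22, tardiness 21
Ticket 6: 43→57, due 15, tardiness 42
Ticket 7: 57→66, due 16, tardiness 50
Sum = 0+0+16+1+21+42+50 = 130.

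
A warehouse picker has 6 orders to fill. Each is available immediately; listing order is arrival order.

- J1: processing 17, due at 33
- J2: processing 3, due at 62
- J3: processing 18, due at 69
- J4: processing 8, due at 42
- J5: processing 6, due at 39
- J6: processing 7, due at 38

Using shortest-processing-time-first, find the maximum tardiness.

8

SPT (increasing processing time): J2 J5 J6 J4 J1 J3.
J2: 0→3, due 62, tardiness 0
J5: 3→9, due 39, tardiness 0
J6: 9→16, due 38, tardiness 0
J4: 16→24, due 42, tardiness 0
J1: 24→41, due 33, tardiness 8
J3: 41→59, due 69, tardiness 0
Maximum = 8.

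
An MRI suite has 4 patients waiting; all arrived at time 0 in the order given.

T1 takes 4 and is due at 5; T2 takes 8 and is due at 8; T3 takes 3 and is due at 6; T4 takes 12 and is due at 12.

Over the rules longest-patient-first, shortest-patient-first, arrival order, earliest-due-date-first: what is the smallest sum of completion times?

52

LPT (decreasing processing time): T4 T2 T1 T3.
T4: 0→12
T2: 12→20
T1: 20→24
T3: 24→27
Sum = 12+20+24+27 = 83.
SPT (increasing processing time): T3 T1 T2 T4.
T3: 0→3
T1: 3→7
T2: 7→15
T4: 15→27
Sum = 3+7+15+27 = 52.
FIFO (arrival order): T1 T2 T3 T4.
T1: 0→4
T2: 4→12
T3: 12→15
T4: 15→27
Sum = 4+12+15+27 = 58.
EDD (increasing due date): T1 T3 T2 T4.
T1: 0→4
T3: 4→7
T2: 7→15
T4: 15→27
Sum = 4+7+15+27 = 53.
LPT 83, SPT 52, FIFO 58, EDD 53 → minimum 52.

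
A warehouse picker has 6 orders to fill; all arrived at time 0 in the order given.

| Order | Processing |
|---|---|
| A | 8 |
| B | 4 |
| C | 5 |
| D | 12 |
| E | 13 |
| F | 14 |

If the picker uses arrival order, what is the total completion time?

FIFO (arrival order): A B C D E F.
A: 0→8
B: 8→12
C: 12→17
D: 17→29
E: 29→42
F: 42→56
Sum = 8+12+17+29+42+56 = 164.

164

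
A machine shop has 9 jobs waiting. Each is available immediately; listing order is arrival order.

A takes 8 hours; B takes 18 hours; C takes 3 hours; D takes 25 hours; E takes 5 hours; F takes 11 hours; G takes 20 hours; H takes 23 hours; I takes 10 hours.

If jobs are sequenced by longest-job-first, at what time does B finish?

LPT (decreasing processing time): D H G B F I A E C.
D: 0→25
H: 25→48
G: 48→68
B: 68→86

86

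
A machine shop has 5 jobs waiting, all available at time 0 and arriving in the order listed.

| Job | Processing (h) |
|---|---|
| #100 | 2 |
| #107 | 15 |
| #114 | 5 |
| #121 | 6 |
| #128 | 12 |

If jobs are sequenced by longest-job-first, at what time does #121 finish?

33

LPT (decreasing processing time): #107 #128 #121 #114 #100.
#107: 0→15
#128: 15→27
#121: 27→33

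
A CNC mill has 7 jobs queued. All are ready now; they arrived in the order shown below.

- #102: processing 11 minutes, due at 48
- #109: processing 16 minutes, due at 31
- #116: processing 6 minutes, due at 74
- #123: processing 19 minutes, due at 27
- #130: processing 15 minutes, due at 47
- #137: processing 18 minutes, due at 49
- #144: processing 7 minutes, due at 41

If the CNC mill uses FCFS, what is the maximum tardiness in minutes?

51

FIFO (arrival order): #102 #109 #116 #123 #130 #137 #144.
#102: 0→11, due 48, tardiness 0
#109: 11→27, due 31, tardiness 0
#116: 27→33, due 74, tardiness 0
#123: 33→52, due 27, tardiness 25
#130: 52→67, due 47, tardiness 20
#137: 67→85, due 49, tardiness 36
#144: 85→92, due 41, tardiness 51
Maximum = 51.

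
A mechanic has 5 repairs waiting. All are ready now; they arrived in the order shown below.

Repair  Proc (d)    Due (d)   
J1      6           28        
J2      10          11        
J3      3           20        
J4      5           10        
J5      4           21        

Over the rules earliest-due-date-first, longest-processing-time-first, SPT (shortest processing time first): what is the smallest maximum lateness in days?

4

EDD (increasing due date): J4 J2 J3 J5 J1.
J4: 0→5, due 10, lateness -5
J2: 5→15, due 11, lateness 4
J3: 15→18, due 20, lateness -2
J5: 18→22, due 21, lateness 1
J1: 22→28, due 28, lateness 0
Maximum = 4.
LPT (decreasing processing time): J2 J1 J4 J5 J3.
J2: 0→10, due 11, lateness -1
J1: 10→16, due 28, lateness -12
J4: 16→21, due 10, lateness 11
J5: 21→25, due 21, lateness 4
J3: 25→28, due 20, lateness 8
Maximum = 11.
SPT (increasing processing time): J3 J5 J4 J1 J2.
J3: 0→3, due 20, lateness -17
J5: 3→7, due 21, lateness -14
J4: 7→12, due 10, lateness 2
J1: 12→18, due 28, lateness -10
J2: 18→28, due 11, lateness 17
Maximum = 17.
EDD 4, LPT 11, SPT 17 → minimum 4.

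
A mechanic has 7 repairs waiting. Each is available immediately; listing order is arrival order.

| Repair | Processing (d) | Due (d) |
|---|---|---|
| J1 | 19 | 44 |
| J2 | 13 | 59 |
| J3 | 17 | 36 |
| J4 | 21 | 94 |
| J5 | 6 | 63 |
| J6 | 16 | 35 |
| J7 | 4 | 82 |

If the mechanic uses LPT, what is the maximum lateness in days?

38

LPT (decreasing processing time): J4 J1 J3 J6 J2 J5 J7.
J4: 0→21, due 94, lateness -73
J1: 21→40, due 44, lateness -4
J3: 40→57, due 36, lateness 21
J6: 57→73, due 35, lateness 38
J2: 73→86, due 59, lateness 27
J5: 86→92, due 63, lateness 29
J7: 92→96, due 82, lateness 14
Maximum = 38.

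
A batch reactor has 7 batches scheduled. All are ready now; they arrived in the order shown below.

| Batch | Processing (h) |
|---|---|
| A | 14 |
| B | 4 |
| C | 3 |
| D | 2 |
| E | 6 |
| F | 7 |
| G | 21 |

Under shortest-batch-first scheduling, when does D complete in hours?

2

SPT (increasing processing time): D C B E F A G.
D: 0→2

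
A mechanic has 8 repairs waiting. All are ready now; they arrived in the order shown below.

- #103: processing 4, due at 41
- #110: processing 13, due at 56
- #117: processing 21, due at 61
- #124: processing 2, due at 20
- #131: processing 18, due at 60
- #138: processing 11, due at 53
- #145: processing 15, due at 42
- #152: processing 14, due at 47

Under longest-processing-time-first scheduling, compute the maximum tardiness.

LPT (decreasing processing time): #117 #131 #145 #152 #110 #138 #103 #124.
#117: 0→21, due 61, tardiness 0
#131: 21→39, due 60, tardiness 0
#145: 39→54, due 42, tardiness 12
#152: 54→68, due 47, tardiness 21
#110: 68→81, due 56, tardiness 25
#138: 81→92, due 53, tardiness 39
#103: 92→96, due 41, tardiness 55
#124: 96→98, due 20, tardiness 78
Maximum = 78.

78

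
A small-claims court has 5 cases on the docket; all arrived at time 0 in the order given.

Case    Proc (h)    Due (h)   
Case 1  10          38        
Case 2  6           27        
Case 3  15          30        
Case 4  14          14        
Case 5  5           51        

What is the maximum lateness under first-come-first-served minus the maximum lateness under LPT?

FIFO (arrival order): Case 1 Case 2 Case 3 Case 4 Case 5.
Case 1: 0→10, due 38, lateness -28
Case 2: 10→16, due 27, lateness -11
Case 3: 16→31, due 30, lateness 1
Case 4: 31→45, due 14, lateness 31
Case 5: 45→50, due 51, lateness -1
Maximum = 31.
LPT (decreasing processing time): Case 3 Case 4 Case 1 Case 2 Case 5.
Case 3: 0→15, due 30, lateness -15
Case 4: 15→29, due 14, lateness 15
Case 1: 29→39, due 38, lateness 1
Case 2: 39→45, due 27, lateness 18
Case 5: 45→50, due 51, lateness -1
Maximum = 18.
Difference = 31 − 18 = 13.

13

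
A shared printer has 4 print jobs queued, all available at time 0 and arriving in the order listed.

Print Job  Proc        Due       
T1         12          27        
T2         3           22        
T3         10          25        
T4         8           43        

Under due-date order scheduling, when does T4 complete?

EDD (increasing due date): T2 T3 T1 T4.
T2: 0→3
T3: 3→13
T1: 13→25
T4: 25→33

33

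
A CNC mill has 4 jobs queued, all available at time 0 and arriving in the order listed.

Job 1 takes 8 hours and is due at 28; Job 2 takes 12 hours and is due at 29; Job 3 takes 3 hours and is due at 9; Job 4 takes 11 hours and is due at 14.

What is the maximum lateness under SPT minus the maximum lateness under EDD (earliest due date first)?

3

SPT (increasing processing time): Job 3 Job 1 Job 4 Job 2.
Job 3: 0→3, due 9, lateness -6
Job 1: 3→11, due 28, lateness -17
Job 4: 11→22, due 14, lateness 8
Job 2: 22→34, due 29, lateness 5
Maximum = 8.
EDD (increasing due date): Job 3 Job 4 Job 1 Job 2.
Job 3: 0→3, due 9, lateness -6
Job 4: 3→14, due 14, lateness 0
Job 1: 14→22, due 28, lateness -6
Job 2: 22→34, due 29, lateness 5
Maximum = 5.
Difference = 8 − 5 = 3.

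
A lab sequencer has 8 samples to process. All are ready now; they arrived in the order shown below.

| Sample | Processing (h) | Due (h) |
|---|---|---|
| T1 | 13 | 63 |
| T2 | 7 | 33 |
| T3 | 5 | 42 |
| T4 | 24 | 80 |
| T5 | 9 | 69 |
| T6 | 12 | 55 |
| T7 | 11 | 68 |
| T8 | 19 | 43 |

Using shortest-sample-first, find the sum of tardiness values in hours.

53

SPT (increasing processing time): T3 T2 T5 T7 T6 T1 T8 T4.
T3: 0→5, due 42, tardiness 0
T2: 5→12, due 33, tardiness 0
T5: 12→21, due 69, tardiness 0
T7: 21→32, due 68, tardiness 0
T6: 32→44, due 55, tardiness 0
T1: 44→57, due 63, tardiness 0
T8: 57→76, due 43, tardiness 33
T4: 76→100, due 80, tardiness 20
Sum = 0+0+0+0+0+0+33+20 = 53.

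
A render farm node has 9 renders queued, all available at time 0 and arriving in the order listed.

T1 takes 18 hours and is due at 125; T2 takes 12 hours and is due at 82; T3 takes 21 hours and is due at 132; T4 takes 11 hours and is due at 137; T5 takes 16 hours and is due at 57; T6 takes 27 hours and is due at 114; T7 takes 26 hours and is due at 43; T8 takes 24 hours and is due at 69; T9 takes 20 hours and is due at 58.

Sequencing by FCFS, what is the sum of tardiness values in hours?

FIFO (arrival order): T1 T2 T3 T4 T5 T6 T7 T8 T9.
T1: 0→18, due 125, tardiness 0
T2: 18→30, due 82, tardiness 0
T3: 30→51, due 132, tardiness 0
T4: 51→62, due 137, tardiness 0
T5: 62→78, due 57, tardiness 21
T6: 78→105, due 114, tardiness 0
T7: 105→131, due 43, tardiness 88
T8: 131→155, due 69, tardiness 86
T9: 155→175, due 58, tardiness 117
Sum = 0+0+0+0+21+0+88+86+117 = 312.

312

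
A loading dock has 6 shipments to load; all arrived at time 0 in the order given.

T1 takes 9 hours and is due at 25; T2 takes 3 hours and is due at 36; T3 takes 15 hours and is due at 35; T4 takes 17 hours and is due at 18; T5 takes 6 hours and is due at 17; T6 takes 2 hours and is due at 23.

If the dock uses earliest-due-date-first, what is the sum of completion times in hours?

189

EDD (increasing due date): T5 T4 T6 T1 T3 T2.
T5: 0→6
T4: 6→23
T6: 23→25
T1: 25→34
T3: 34→49
T2: 49→52
Sum = 6+23+25+34+49+52 = 189.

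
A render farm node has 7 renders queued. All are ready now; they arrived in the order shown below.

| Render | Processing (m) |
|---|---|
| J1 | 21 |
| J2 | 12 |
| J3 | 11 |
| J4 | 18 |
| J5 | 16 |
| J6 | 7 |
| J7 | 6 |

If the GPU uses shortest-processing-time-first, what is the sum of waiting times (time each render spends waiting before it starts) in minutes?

201

SPT (increasing processing time): J7 J6 J3 J2 J5 J4 J1.
J7: waits 0, runs 0→6
J6: waits 6, runs 6→13
J3: waits 13, runs 13→24
J2: waits 24, runs 24→36
J5: waits 36, runs 36→52
J4: waits 52, runs 52→70
J1: waits 70, runs 70→91
Sum = 0+6+13+24+36+52+70 = 201.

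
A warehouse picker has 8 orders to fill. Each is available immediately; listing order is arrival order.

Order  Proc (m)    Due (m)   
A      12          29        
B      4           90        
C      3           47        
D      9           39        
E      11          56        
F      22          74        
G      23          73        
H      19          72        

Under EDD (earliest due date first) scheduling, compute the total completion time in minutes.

EDD (increasing due date): A D C E H G F B.
A: 0→12
D: 12→21
C: 21→24
E: 24→35
H: 35→54
G: 54→77
F: 77→99
B: 99→103
Sum = 12+21+24+35+54+77+99+103 = 425.

425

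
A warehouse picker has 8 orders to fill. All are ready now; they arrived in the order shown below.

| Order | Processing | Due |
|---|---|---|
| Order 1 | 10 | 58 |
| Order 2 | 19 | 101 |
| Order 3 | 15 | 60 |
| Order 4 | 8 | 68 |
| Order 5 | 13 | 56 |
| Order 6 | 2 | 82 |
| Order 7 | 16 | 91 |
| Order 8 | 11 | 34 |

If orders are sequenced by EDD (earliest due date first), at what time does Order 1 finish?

34

EDD (increasing due date): Order 8 Order 5 Order 1 Order 3 Order 4 Order 6 Order 7 Order 2.
Order 8: 0→11
Order 5: 11→24
Order 1: 24→34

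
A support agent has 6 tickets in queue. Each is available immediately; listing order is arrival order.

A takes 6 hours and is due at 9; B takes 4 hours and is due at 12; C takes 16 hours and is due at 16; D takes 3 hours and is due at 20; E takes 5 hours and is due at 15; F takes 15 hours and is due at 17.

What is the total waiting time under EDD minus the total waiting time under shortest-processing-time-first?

EDD (increasing due date): A B E C F D.
A: waits 0, runs 0→6
B: waits 6, runs 6→10
E: waits 10, runs 10→15
C: waits 15, runs 15→31
F: waits 31, runs 31→46
D: waits 46, runs 46→49
Sum = 0+6+10+15+31+46 = 108.
SPT (increasing processing time): D B E A F C.
D: waits 0, runs 0→3
B: waits 3, runs 3→7
E: waits 7, runs 7→12
A: waits 12, runs 12→18
F: waits 18, runs 18→33
C: waits 33, runs 33→49
Sum = 0+3+7+12+18+33 = 73.
Difference = 108 − 73 = 35.

35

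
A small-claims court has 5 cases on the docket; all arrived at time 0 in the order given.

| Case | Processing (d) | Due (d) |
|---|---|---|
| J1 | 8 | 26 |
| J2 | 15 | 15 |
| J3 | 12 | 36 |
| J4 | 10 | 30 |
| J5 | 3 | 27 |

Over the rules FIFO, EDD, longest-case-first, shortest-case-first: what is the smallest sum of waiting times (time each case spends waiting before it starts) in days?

68

FIFO (arrival order): J1 J2 J3 J4 J5.
J1: waits 0, runs 0→8
J2: waits 8, runs 8→23
J3: waits 23, runs 23→35
J4: waits 35, runs 35→45
J5: waits 45, runs 45→48
Sum = 0+8+23+35+45 = 111.
EDD (increasing due date): J2 J1 J5 J4 J3.
J2: waits 0, runs 0→15
J1: waits 15, runs 15→23
J5: waits 23, runs 23→26
J4: waits 26, runs 26→36
J3: waits 36, runs 36→48
Sum = 0+15+23+26+36 = 100.
LPT (decreasing processing time): J2 J3 J4 J1 J5.
J2: waits 0, runs 0→15
J3: waits 15, runs 15→27
J4: waits 27, runs 27→37
J1: waits 37, runs 37→45
J5: waits 45, runs 45→48
Sum = 0+15+27+37+45 = 124.
SPT (increasing processing time): J5 J1 J4 J3 J2.
J5: waits 0, runs 0→3
J1: waits 3, runs 3→11
J4: waits 11, runs 11→21
J3: waits 21, runs 21→33
J2: waits 33, runs 33→48
Sum = 0+3+11+21+33 = 68.
FIFO 111, EDD 100, LPT 124, SPT 68 → minimum 68.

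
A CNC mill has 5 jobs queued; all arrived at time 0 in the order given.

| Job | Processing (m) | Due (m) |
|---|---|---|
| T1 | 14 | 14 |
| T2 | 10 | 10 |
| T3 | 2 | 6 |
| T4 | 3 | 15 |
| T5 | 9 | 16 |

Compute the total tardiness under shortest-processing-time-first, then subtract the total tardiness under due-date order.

SPT (increasing processing time): T3 T4 T5 T2 T1.
T3: 0→2, due 6, tardiness 0
T4: 2→5, due 15, tardiness 0
T5: 5→14, due 16, tardiness 0
T2: 14→24, due 10, tardiness 14
T1: 24→38, due 14, tardiness 24
Sum = 0+0+0+14+24 = 38.
EDD (increasing due date): T3 T2 T1 T4 T5.
T3: 0→2, due 6, tardiness 0
T2: 2→12, due 10, tardiness 2
T1: 12→26, due 14, tardiness 12
T4: 26→29, due 15, tardiness 14
T5: 29→38, due 16, tardiness 22
Sum = 0+2+12+14+22 = 50.
Difference = 38 − 50 = -12.

-12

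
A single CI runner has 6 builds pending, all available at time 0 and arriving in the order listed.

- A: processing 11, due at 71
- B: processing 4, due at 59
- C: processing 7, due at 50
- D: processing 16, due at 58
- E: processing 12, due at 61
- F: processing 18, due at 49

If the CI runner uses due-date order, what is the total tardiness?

0

EDD (increasing due date): F C D B E A.
F: 0→18, due 49, tardiness 0
C: 18→25, due 50, tardiness 0
D: 25→41, due 58, tardiness 0
B: 41→45, due 59, tardiness 0
E: 45→57, due 61, tardiness 0
A: 57→68, due 71, tardiness 0
Sum = 0+0+0+0+0+0 = 0.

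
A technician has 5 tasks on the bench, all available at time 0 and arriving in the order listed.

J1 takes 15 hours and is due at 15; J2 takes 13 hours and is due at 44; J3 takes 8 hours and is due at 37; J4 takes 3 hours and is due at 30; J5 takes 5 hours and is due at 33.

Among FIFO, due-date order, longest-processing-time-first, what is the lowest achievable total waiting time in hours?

87

FIFO (arrival order): J1 J2 J3 J4 J5.
J1: waits 0, runs 0→15
J2: waits 15, runs 15→28
J3: waits 28, runs 28→36
J4: waits 36, runs 36→39
J5: waits 39, runs 39→44
Sum = 0+15+28+36+39 = 118.
EDD (increasing due date): J1 J4 J5 J3 J2.
J1: waits 0, runs 0→15
J4: waits 15, runs 15→18
J5: waits 18, runs 18→23
J3: waits 23, runs 23→31
J2: waits 31, runs 31→44
Sum = 0+15+18+23+31 = 87.
LPT (decreasing processing time): J1 J2 J3 J5 J4.
J1: waits 0, runs 0→15
J2: waits 15, runs 15→28
J3: waits 28, runs 28→36
J5: waits 36, runs 36→41
J4: waits 41, runs 41→44
Sum = 0+15+28+36+41 = 120.
FIFO 118, EDD 87, LPT 120 → minimum 87.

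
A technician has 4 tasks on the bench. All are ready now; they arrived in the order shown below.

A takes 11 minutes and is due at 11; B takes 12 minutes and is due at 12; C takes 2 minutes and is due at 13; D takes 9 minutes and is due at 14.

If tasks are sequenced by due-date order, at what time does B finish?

23

EDD (increasing due date): A B C D.
A: 0→11
B: 11→23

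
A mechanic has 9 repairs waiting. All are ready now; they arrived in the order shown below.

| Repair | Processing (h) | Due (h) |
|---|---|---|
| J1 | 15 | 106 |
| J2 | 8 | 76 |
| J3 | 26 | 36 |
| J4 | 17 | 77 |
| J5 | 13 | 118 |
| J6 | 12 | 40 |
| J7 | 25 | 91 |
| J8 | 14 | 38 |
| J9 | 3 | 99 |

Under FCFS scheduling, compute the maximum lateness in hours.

FIFO (arrival order): J1 J2 J3 J4 J5 J6 J7 J8 J9.
J1: 0→15, due 106, lateness -91
J2: 15→23, due 76, lateness -53
J3: 23→49, due 36, lateness 13
J4: 49→66, due 77, lateness -11
J5: 66→79, due 118, lateness -39
J6: 79→91, due 40, lateness 51
J7: 91→116, due 91, lateness 25
J8: 116→130, due 38, lateness 92
J9: 130→133, due 99, lateness 34
Maximum = 92.

92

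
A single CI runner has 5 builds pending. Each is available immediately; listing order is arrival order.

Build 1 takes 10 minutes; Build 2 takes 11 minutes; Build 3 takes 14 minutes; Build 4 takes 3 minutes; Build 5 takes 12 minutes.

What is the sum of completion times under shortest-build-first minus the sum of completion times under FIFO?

SPT (increasing processing time): Build 4 Build 1 Build 2 Build 5 Build 3.
Build 4: 0→3
Build 1: 3→13
Build 2: 13→24
Build 5: 24→36
Build 3: 36→50
Sum = 3+13+24+36+50 = 126.
FIFO (arrival order): Build 1 Build 2 Build 3 Build 4 Build 5.
Build 1: 0→10
Build 2: 10→21
Build 3: 21→35
Build 4: 35→38
Build 5: 38→50
Sum = 10+21+35+38+50 = 154.
Difference = 126 − 154 = -28.

-28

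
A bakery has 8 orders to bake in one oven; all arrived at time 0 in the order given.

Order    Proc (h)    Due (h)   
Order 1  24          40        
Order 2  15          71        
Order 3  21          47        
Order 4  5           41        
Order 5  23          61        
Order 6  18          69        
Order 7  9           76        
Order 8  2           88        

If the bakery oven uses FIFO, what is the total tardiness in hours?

FIFO (arrival order): Order 1 Order 2 Order 3 Order 4 Order 5 Order 6 Order 7 Order 8.
Order 1: 0→24, due 40, tardiness 0
Order 2: 24→39, due 71, tardiness 0
Order 3: 39→60, due 47, tardiness 13
Order 4: 60→65, due 41, tardiness 24
Order 5: 65→88, due 61, tardiness 27
Order 6: 88→106, due 69, tardiness 37
Order 7: 106→115, due 76, tardiness 39
Order 8: 115→117, due 88, tardiness 29
Sum = 0+0+13+24+27+37+39+29 = 169.

169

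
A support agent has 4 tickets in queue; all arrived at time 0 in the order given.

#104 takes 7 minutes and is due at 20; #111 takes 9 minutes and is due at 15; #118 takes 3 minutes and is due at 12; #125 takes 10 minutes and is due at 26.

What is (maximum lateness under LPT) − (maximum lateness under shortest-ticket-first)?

LPT (decreasing processing time): #125 #111 #104 #118.
#125: 0→10, due 26, lateness -16
#111: 10→19, due 15, lateness 4
#104: 19→26, due 20, lateness 6
#118: 26→29, due 12, lateness 17
Maximum = 17.
SPT (increasing processing time): #118 #104 #111 #125.
#118: 0→3, due 12, lateness -9
#104: 3→10, due 20, lateness -10
#111: 10→19, due 15, lateness 4
#125: 19→29, due 26, lateness 3
Maximum = 4.
Difference = 17 − 4 = 13.

13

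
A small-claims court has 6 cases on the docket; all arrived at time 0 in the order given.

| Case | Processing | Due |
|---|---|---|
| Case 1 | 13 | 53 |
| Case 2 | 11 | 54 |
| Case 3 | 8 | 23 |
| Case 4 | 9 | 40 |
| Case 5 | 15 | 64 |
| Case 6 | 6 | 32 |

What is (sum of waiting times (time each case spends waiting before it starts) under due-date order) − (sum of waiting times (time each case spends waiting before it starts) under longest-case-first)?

-58

EDD (increasing due date): Case 3 Case 6 Case 4 Case 1 Case 2 Case 5.
Case 3: waits 0, runs 0→8
Case 6: waits 8, runs 8→14
Case 4: waits 14, runs 14→23
Case 1: waits 23, runs 23→36
Case 2: waits 36, runs 36→47
Case 5: waits 47, runs 47→62
Sum = 0+8+14+23+36+47 = 128.
LPT (decreasing processing time): Case 5 Case 1 Case 2 Case 4 Case 3 Case 6.
Case 5: waits 0, runs 0→15
Case 1: waits 15, runs 15→28
Case 2: waits 28, runs 28→39
Case 4: waits 39, runs 39→48
Case 3: waits 48, runs 48→56
Case 6: waits 56, runs 56→62
Sum = 0+15+28+39+48+56 = 186.
Difference = 128 − 186 = -58.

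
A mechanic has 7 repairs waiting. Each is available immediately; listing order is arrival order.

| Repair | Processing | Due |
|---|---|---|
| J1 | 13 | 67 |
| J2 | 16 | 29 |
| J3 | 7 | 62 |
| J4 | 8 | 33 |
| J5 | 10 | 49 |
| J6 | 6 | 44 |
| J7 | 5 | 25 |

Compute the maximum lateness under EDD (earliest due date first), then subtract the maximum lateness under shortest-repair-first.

-38

EDD (increasing due date): J7 J2 J4 J6 J5 J3 J1.
J7: 0→5, due 25, lateness -20
J2: 5→21, due 29, lateness -8
J4: 21→29, due 33, lateness -4
J6: 29→35, due 44, lateness -9
J5: 35→45, due 49, lateness -4
J3: 45→52, due 62, lateness -10
J1: 52→65, due 67, lateness -2
Maximum = -2.
SPT (increasing processing time): J7 J6 J3 J4 J5 J1 J2.
J7: 0→5, due 25, lateness -20
J6: 5→11, due 44, lateness -33
J3: 11→18, due 62, lateness -44
J4: 18→26, due 33, lateness -7
J5: 26→36, due 49, lateness -13
J1: 36→49, due 67, lateness -18
J2: 49→65, due 29, lateness 36
Maximum = 36.
Difference = -2 − 36 = -38.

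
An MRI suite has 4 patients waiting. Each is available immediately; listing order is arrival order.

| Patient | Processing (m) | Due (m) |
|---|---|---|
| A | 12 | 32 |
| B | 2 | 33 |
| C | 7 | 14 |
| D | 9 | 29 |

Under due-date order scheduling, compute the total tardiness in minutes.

EDD (increasing due date): C D A B.
C: 0→7, due 14, tardiness 0
D: 7→16, due 29, tardiness 0
A: 16→28, due 32, tardiness 0
B: 28→30, due 33, tardiness 0
Sum = 0+0+0+0 = 0.

0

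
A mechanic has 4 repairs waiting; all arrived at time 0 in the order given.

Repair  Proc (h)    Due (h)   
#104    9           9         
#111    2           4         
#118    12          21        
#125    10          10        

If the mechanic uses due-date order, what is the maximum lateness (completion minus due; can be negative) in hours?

12

EDD (increasing due date): #111 #104 #125 #118.
#111: 0→2, due 4, lateness -2
#104: 2→11, due 9, lateness 2
#125: 11→21, due 10, lateness 11
#118: 21→33, due 21, lateness 12
Maximum = 12.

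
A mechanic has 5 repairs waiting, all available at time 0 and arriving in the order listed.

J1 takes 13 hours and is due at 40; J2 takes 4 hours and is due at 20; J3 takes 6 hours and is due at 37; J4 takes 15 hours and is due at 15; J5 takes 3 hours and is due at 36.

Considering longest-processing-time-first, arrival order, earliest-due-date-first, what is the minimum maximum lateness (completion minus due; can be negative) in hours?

1

LPT (decreasing processing time): J4 J1 J3 J2 J5.
J4: 0→15, due 15, lateness 0
J1: 15→28, due 40, lateness -12
J3: 28→34, due 37, lateness -3
J2: 34→38, due 20, lateness 18
J5: 38→41, due 36, lateness 5
Maximum = 18.
FIFO (arrival order): J1 J2 J3 J4 J5.
J1: 0→13, due 40, lateness -27
J2: 13→17, due 20, lateness -3
J3: 17→23, due 37, lateness -14
J4: 23→38, due 15, lateness 23
J5: 38→41, due 36, lateness 5
Maximum = 23.
EDD (increasing due date): J4 J2 J5 J3 J1.
J4: 0→15, due 15, lateness 0
J2: 15→19, due 20, lateness -1
J5: 19→22, due 36, lateness -14
J3: 22→28, due 37, lateness -9
J1: 28→41, due 40, lateness 1
Maximum = 1.
LPT 18, FIFO 23, EDD 1 → minimum 1.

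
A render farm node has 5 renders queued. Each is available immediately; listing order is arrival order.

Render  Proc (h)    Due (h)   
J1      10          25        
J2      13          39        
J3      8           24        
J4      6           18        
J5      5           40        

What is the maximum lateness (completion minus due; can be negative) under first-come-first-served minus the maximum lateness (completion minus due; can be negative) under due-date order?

FIFO (arrival order): J1 J2 J3 J4 J5.
J1: 0→10, due 25, lateness -15
J2: 10→23, due 39, lateness -16
J3: 23→31, due 24, lateness 7
J4: 31→37, due 18, lateness 19
J5: 37→42, due 40, lateness 2
Maximum = 19.
EDD (increasing due date): J4 J3 J1 J2 J5.
J4: 0→6, due 18, lateness -12
J3: 6→14, due 24, lateness -10
J1: 14→24, due 25, lateness -1
J2: 24→37, due 39, lateness -2
J5: 37→42, due 40, lateness 2
Maximum = 2.
Difference = 19 − 2 = 17.

17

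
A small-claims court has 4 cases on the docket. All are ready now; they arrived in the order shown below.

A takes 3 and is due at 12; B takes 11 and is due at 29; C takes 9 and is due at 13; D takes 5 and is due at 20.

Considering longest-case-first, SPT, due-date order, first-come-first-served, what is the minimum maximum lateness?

LPT (decreasing processing time): B C D A.
B: 0→11, due 29, lateness -18
C: 11→20, due 13, lateness 7
D: 20→25, due 20, lateness 5
A: 25→28, due 12, lateness 16
Maximum = 16.
SPT (increasing processing time): A D C B.
A: 0→3, due 12, lateness -9
D: 3→8, due 20, lateness -12
C: 8→17, due 13, lateness 4
B: 17→28, due 29, lateness -1
Maximum = 4.
EDD (increasing due date): A C D B.
A: 0→3, due 12, lateness -9
C: 3→12, due 13, lateness -1
D: 12→17, due 20, lateness -3
B: 17→28, due 29, lateness -1
Maximum = -1.
FIFO (arrival order): A B C D.
A: 0→3, due 12, lateness -9
B: 3→14, due 29, lateness -15
C: 14→23, due 13, lateness 10
D: 23→28, due 20, lateness 8
Maximum = 10.
LPT 16, SPT 4, EDD -1, FIFO 10 → minimum -1.

-1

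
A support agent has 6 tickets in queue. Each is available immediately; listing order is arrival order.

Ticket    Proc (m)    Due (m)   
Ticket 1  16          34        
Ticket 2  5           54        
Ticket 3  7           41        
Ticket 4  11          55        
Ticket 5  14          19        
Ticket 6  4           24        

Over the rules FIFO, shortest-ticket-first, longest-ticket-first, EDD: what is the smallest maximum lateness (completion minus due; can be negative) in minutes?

FIFO (arrival order): Ticket 1 Ticket 2 Ticket 3 Ticket 4 Ticket 5 Ticket 6.
Ticket 1: 0→16, due 34, lateness -18
Ticket 2: 16→21, due 54, lateness -33
Ticket 3: 21→28, due 41, lateness -13
Ticket 4: 28→39, due 55, lateness -16
Ticket 5: 39→53, due 19, lateness 34
Ticket 6: 53→57, due 24, lateness 33
Maximum = 34.
SPT (increasing processing time): Ticket 6 Ticket 2 Ticket 3 Ticket 4 Ticket 5 Ticket 1.
Ticket 6: 0→4, due 24, lateness -20
Ticket 2: 4→9, due 54, lateness -45
Ticket 3: 9→16, due 41, lateness -25
Ticket 4: 16→27, due 55, lateness -28
Ticket 5: 27→41, due 19, lateness 22
Ticket 1: 41→57, due 34, lateness 23
Maximum = 23.
LPT (decreasing processing time): Ticket 1 Ticket 5 Ticket 4 Ticket 3 Ticket 2 Ticket 6.
Ticket 1: 0→16, due 34, lateness -18
Ticket 5: 16→30, due 19, lateness 11
Ticket 4: 30→41, due 55, lateness -14
Ticket 3: 41→48, due 41, lateness 7
Ticket 2: 48→53, due 54, lateness -1
Ticket 6: 53→57, due 24, lateness 33
Maximum = 33.
EDD (increasing due date): Ticket 5 Ticket 6 Ticket 1 Ticket 3 Ticket 2 Ticket 4.
Ticket 5: 0→14, due 19, lateness -5
Ticket 6: 14→18, due 24, lateness -6
Ticket 1: 18→34, due 34, lateness 0
Ticket 3: 34→41, due 41, lateness 0
Ticket 2: 41→46, due 54, lateness -8
Ticket 4: 46→57, due 55, lateness 2
Maximum = 2.
FIFO 34, SPT 23, LPT 33, EDD 2 → minimum 2.

2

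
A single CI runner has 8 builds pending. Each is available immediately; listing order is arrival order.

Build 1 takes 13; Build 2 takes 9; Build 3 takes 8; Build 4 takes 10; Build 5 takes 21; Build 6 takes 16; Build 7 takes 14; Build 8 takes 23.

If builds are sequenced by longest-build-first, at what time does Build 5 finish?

LPT (decreasing processing time): Build 8 Build 5 Build 6 Build 7 Build 1 Build 4 Build 2 Build 3.
Build 8: 0→23
Build 5: 23→44

44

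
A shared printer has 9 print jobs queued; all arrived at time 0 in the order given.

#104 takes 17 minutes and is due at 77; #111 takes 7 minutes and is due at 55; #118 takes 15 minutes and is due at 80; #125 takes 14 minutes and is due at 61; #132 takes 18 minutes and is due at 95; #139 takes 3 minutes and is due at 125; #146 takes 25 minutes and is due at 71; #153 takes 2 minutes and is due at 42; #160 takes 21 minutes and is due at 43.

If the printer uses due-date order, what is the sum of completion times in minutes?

596

EDD (increasing due date): #153 #160 #111 #125 #146 #104 #118 #132 #139.
#153: 0→2
#160: 2→23
#111: 23→30
#125: 30→44
#146: 44→69
#104: 69→86
#118: 86→101
#132: 101→119
#139: 119→122
Sum = 2+23+30+44+69+86+101+119+122 = 596.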